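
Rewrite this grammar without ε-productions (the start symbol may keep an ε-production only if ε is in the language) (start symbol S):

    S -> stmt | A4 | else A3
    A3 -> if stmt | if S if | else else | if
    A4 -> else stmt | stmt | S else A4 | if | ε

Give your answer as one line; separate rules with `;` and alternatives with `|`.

S -> stmt | A4 | else A3 | ε; A3 -> if stmt | if S if | if if | else else | if; A4 -> else stmt | stmt | S else A4 | S else | else A4 | else | if

Nullable nonterminals: {A4, S}.
ε ∈ L(G) since S is nullable, so keep S → ε.
Add the nullable-subset variants: A3 → if S if gives if S if | if if. A4 → S else A4 gives S else A4 | S else | else A4 | else.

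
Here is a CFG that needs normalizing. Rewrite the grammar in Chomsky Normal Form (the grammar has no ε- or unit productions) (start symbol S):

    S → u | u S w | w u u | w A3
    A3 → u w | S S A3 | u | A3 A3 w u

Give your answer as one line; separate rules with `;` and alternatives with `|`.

S → u | X1 Y1 | X2 Y2 | X2 A3; A3 → X1 X2 | S Y3 | u | A3 Y4; X1 → u; X2 → w; Y1 → S X2; Y2 → X1 X1; Y3 → S A3; Y4 → A3 Y5; Y5 → X2 X1

Introduce a nonterminal for each terminal appearing in a rule of length ≥ 2: X1 → u, X2 → w.
Binarize each right-hand side of length ≥ 3 by chaining fresh nonterminals (Y1, Y2, …): affected rules were S → X1 S X2; S → X2 X1 X1; A3 → S S A3; A3 → A3 A3 X2 X1.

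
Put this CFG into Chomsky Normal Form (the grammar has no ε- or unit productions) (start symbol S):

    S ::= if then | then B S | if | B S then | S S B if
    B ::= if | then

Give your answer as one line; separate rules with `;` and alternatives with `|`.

S ::= X1 X2 | X2 Y1 | if | B Y2 | S Y3; B ::= if | then; X1 ::= if; X2 ::= then; Y1 ::= B S; Y2 ::= S X2; Y3 ::= S Y4; Y4 ::= B X1

Introduce a nonterminal for each terminal appearing in a rule of length ≥ 2: X1 → if, X2 → then.
Binarize each right-hand side of length ≥ 3 by chaining fresh nonterminals (Y1, Y2, …): affected rules were S → X2 B S; S → B S X2; S → S S B X1.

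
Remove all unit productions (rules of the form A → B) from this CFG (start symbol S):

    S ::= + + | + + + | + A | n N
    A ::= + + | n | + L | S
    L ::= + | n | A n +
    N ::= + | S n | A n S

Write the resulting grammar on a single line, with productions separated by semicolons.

S ::= + + | + + + | + A | n N; A ::= + + | + + + | + A | n N | n | + L; L ::= + | n | A n +; N ::= + | S n | A n S

Unit pairs: A ⇒* {S}.
For each unit pair (A, B), copy every non-unit production of B to A, then drop all unit productions.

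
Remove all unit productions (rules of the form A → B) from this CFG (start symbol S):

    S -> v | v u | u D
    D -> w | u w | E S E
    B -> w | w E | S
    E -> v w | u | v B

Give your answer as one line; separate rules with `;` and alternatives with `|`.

Unit pairs: B ⇒* {S}.
For every A with A ⇒* B via unit rules, add B's non-unit alternatives to A; then delete every rule of the form X → Y.

S -> v | v u | u D; D -> w | u w | E S E; B -> w | w E | v | v u | u D; E -> v w | u | v B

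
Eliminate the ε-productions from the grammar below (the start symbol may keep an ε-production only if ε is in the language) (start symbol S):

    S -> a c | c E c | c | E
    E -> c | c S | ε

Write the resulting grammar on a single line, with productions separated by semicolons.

S -> a c | c E c | c c | c | E | ε; E -> c | c S

Nullable set = {E, S}.
ε ∈ L(G) since S is nullable, so keep S → ε.
For each production, add variants omitting each subset of nullable occurrences: S → c E c gives c E c | c c.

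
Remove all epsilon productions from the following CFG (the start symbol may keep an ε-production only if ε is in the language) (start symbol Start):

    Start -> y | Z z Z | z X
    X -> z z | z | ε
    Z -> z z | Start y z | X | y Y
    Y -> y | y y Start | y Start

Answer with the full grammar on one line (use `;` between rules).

The nullable symbols are {X, Z}.
ε ∉ L(G), so no ε-production is kept.
For each production, add variants omitting each subset of nullable occurrences: Start → Z z Z gives Z z Z | Z z | z Z | z.

Start -> y | Z z Z | Z z | z Z | z | z X; X -> z z | z; Z -> z z | Start y z | X | y Y; Y -> y | y y Start | y Start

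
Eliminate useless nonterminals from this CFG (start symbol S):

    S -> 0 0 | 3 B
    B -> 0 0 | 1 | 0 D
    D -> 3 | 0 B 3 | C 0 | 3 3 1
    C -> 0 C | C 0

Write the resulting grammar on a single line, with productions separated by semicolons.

S -> 0 0 | 3 B; B -> 0 0 | 1 | 0 D; D -> 3 | 0 B 3 | 3 3 1

Generating nonterminals: {B, D, S}.
Reachable from S after that: {B, D, S}.
Removed useless symbols: {C} and every production mentioning them.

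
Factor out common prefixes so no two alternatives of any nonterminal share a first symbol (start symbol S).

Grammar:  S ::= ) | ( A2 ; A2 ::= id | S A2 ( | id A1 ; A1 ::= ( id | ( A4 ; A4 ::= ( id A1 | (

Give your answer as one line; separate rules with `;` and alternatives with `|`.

S ::= ) | ( A2; A2 ::= S A2 ( | id A2'; A1 ::= ( A1'; A4 ::= ( A4'; A2' ::= ε | A1; A1' ::= id | A4; A4' ::= id A1 | ε

A2 has alternatives sharing prefix 'id': factor to A2 → id A2' with A2' → ε | A1.
A1 has alternatives sharing prefix '(': factor to A1 → ( A1' with A1' → id | A4.
A4 has alternatives sharing prefix '(': factor to A4 → ( A4' with A4' → id A1 | ε.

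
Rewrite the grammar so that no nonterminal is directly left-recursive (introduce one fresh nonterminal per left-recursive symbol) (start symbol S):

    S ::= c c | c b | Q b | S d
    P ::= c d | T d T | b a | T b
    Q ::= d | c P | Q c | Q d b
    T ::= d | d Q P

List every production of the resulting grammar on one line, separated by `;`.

S ::= c c S' | c b S' | Q b S'; P ::= c d | T d T | b a | T b; Q ::= d Q' | c P Q'; T ::= d | d Q P; S' ::= d S' | ε; Q' ::= c Q' | d b Q' | ε

Directly left-recursive nonterminals: S, Q.
For S: α = {d}, β = {c c, c b, Q b}. Rewrite as S → β S' and S' → α S' | ε.
For Q: α = {c, d b}, β = {d, c P}. Rewrite as Q → β Q' and Q' → α Q' | ε.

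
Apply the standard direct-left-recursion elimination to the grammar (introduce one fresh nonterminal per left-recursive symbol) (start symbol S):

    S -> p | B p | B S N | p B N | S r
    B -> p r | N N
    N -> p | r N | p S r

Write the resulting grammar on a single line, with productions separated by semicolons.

S is directly left-recursive.
For S: α = {r}, β = {p, B p, B S N, p B N}. Rewrite as S → β S' and S' → α S' | ε.

S -> p S' | B p S' | B S N S' | p B N S'; B -> p r | N N; N -> p | r N | p S r; S' -> r S' | epsilon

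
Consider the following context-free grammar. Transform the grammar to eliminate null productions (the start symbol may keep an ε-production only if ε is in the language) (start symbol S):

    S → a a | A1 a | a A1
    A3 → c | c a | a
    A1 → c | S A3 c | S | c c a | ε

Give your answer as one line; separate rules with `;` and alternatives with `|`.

The nullable symbols are {A1}.
ε ∉ L(G), so no ε-production is kept.
Expand every rule over subsets of its nullable positions: S → A1 a gives A1 a | a.

S → a a | A1 a | a | a A1; A3 → c | c a | a; A1 → c | S A3 c | S | c c a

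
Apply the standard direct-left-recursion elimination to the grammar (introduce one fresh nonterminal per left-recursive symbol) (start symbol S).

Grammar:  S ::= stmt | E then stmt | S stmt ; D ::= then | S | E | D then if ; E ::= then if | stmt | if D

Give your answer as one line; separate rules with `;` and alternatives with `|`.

S, D are directly left-recursive.
For S: α = {stmt}, β = {stmt, E then stmt}. Rewrite as S → β S' and S' → α S' | ε.
For D: α = {then if}, β = {then, S, E}. Rewrite as D → β D' and D' → α D' | ε.

S ::= stmt S' | E then stmt S'; D ::= then D' | S D' | E D'; E ::= then if | stmt | if D; S' ::= stmt S' | ε; D' ::= then if D' | ε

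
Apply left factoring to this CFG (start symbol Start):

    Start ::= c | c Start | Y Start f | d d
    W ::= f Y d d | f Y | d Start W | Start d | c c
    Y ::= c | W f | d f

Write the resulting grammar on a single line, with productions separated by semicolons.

Start ::= Y Start f | d d | c Start1; W ::= d Start W | Start d | c c | f Y W1; Y ::= c | W f | d f; Start1 ::= ε | Start; W1 ::= d d | ε

Start has alternatives sharing prefix 'c': factor to Start → c Start1 with Start1 → ε | Start.
W has alternatives sharing prefix 'f Y': factor to W → f Y W1 with W1 → d d | ε.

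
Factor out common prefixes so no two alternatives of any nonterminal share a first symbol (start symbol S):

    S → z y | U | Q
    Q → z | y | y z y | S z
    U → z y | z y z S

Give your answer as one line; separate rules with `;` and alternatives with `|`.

Q has alternatives sharing prefix 'y': factor to Q → y Q' with Q' → ε | z y.
U has alternatives sharing prefix 'z y': factor to U → z y U' with U' → ε | z S.

S → z y | U | Q; Q → z | S z | y Q'; U → z y U'; Q' → epsilon | z y; U' → epsilon | z S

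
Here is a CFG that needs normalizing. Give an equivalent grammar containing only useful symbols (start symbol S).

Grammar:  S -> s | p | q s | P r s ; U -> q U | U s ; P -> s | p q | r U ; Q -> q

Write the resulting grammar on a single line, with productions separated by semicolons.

S -> s | p | q s | P r s; P -> s | p q

Generating nonterminals: {P, Q, S}.
Reachable from S after that: {P, S}.
Removed useless symbols: {Q, U} and every production mentioning them.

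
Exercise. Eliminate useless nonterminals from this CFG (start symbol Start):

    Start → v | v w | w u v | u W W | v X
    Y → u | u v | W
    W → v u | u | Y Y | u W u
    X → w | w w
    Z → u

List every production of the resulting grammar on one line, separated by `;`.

Start → v | v w | w u v | u W W | v X; Y → u | u v | W; W → v u | u | Y Y | u W u; X → w | w w

Generating nonterminals: {Start, W, X, Y, Z}.
Reachable from Start after that: {Start, W, X, Y}.
Removed useless symbols: {Z} and every production mentioning them.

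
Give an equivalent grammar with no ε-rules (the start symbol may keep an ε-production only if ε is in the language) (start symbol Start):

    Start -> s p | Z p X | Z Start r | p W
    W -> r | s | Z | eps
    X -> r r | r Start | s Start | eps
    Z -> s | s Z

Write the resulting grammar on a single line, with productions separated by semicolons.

Start -> s p | Z p X | Z p | Z Start r | p W | p; W -> r | s | Z; X -> r r | r Start | s Start; Z -> s | s Z

The nullable symbols are {W, X}.
ε ∉ L(G), so no ε-production is kept.
For each production, add variants omitting each subset of nullable occurrences: Start → Z p X gives Z p X | Z p. Start → p W gives p W | p.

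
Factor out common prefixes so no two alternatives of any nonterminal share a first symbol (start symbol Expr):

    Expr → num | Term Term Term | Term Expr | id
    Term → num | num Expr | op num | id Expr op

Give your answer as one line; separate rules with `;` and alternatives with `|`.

Expr has alternatives sharing prefix 'Term': factor to Expr → Term Expr1 with Expr1 → Term Term | Expr.
Term has alternatives sharing prefix 'num': factor to Term → num Term1 with Term1 → ε | Expr.

Expr → num | id | Term Expr1; Term → op num | id Expr op | num Term1; Expr1 → Term Term | Expr; Term1 → ε | Expr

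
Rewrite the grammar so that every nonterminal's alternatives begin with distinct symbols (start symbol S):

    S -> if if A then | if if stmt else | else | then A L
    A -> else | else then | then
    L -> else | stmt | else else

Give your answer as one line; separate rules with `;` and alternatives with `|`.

S -> else | then A L | if if S'; A -> then | else A'; L -> stmt | else L'; S' -> A then | stmt else; A' -> ε | then; L' -> ε | else

S has alternatives sharing prefix 'if if': factor to S → if if S' with S' → A then | stmt else.
A has alternatives sharing prefix 'else': factor to A → else A' with A' → ε | then.
L has alternatives sharing prefix 'else': factor to L → else L' with L' → ε | else.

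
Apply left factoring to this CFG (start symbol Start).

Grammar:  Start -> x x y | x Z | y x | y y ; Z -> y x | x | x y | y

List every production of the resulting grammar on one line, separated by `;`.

Start has alternatives sharing prefix 'x': factor to Start → x Start1 with Start1 → x y | Z.
Start has alternatives sharing prefix 'y': factor to Start → y Start2 with Start2 → x | y.
Z has alternatives sharing prefix 'y': factor to Z → y Z1 with Z1 → x | ε.
Z has alternatives sharing prefix 'x': factor to Z → x Z2 with Z2 → ε | y.

Start -> x Start1 | y Start2; Z -> y Z1 | x Z2; Start1 -> x y | Z; Start2 -> x | y; Z1 -> x | eps; Z2 -> eps | y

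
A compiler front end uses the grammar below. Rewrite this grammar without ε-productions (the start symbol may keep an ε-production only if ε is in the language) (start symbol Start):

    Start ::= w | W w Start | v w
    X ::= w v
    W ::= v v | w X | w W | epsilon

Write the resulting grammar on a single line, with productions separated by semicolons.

Nullable nonterminals: {W}.
ε ∉ L(G), so no ε-production is kept.
Add the nullable-subset variants: Start → W w Start gives W w Start | w Start. W → w W gives w W | w.

Start ::= w | W w Start | w Start | v w; X ::= w v; W ::= v v | w X | w W | w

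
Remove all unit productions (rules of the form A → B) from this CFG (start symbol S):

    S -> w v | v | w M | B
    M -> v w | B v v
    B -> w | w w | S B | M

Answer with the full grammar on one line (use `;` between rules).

Unit pairs: B ⇒* {M}; S ⇒* {B, M}.
For each unit pair (A, B), copy every non-unit production of B to A, then drop all unit productions.

S -> w | w w | S B | w v | v | w M | v w | B v v; M -> v w | B v v; B -> w | w w | S B | v w | B v v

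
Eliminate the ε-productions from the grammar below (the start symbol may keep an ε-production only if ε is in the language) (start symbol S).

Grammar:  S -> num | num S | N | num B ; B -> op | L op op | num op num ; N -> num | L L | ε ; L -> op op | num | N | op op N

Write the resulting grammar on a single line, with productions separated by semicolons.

The nullable symbols are {L, N, S}.
ε ∈ L(G) since S is nullable, so keep S → ε.
For each production, add variants omitting each subset of nullable occurrences: B → L op op gives L op op | op op. N → L L gives L L | L.

S -> num | num S | N | num B | ε; B -> op | L op op | op op | num op num; N -> num | L L | L; L -> op op | num | N | op op N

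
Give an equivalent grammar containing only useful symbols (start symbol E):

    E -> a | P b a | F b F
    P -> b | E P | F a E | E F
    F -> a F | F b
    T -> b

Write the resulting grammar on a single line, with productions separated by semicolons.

Generating nonterminals: {E, P, T}.
Reachable from E after that: {E, P}.
Removed useless symbols: {F, T} and every production mentioning them.

E -> a | P b a; P -> b | E P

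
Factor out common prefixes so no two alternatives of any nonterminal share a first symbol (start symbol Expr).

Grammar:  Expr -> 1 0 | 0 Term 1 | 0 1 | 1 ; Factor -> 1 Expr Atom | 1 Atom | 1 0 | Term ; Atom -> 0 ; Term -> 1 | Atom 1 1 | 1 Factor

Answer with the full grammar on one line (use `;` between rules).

Expr -> 1 Expr1 | 0 Expr2; Factor -> Term | 1 Factor1; Atom -> 0; Term -> Atom 1 1 | 1 Term1; Expr1 -> 0 | epsilon; Expr2 -> Term 1 | 1; Factor1 -> Expr Atom | Atom | 0; Term1 -> epsilon | Factor

Expr has alternatives sharing prefix '1': factor to Expr → 1 Expr1 with Expr1 → 0 | ε.
Expr has alternatives sharing prefix '0': factor to Expr → 0 Expr2 with Expr2 → Term 1 | 1.
Factor has alternatives sharing prefix '1': factor to Factor → 1 Factor1 with Factor1 → Expr Atom | Atom | 0.
Term has alternatives sharing prefix '1': factor to Term → 1 Term1 with Term1 → ε | Factor.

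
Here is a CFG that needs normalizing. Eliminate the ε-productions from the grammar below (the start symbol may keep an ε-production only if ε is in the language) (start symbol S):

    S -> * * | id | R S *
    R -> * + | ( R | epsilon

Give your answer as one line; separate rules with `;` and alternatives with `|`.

Nullable nonterminals: {R}.
ε ∉ L(G), so no ε-production is kept.
Add the nullable-subset variants: S → R S * gives R S * | S *. R → ( R gives ( R | (.

S -> * * | id | R S * | S *; R -> * + | ( R | (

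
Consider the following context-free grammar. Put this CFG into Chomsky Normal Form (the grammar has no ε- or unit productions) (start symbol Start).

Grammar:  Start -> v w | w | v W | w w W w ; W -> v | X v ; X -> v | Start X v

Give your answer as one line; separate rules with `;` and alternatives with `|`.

Introduce a nonterminal for each terminal appearing in a rule of length ≥ 2: X1 → v, X2 → w.
Binarize each right-hand side of length ≥ 3 by chaining fresh nonterminals (Y1, Y2, …): affected rules were Start → X2 X2 W X2; X → Start X X1.

Start -> X1 X2 | w | X1 W | X2 Y1; W -> v | X X1; X -> v | Start Y3; X1 -> v; X2 -> w; Y1 -> X2 Y2; Y2 -> W X2; Y3 -> X X1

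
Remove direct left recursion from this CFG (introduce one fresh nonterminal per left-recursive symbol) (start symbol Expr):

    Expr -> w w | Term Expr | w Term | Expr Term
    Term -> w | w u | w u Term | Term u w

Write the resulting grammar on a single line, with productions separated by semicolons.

Left recursion appears on Expr, Term.
For Expr: α = {Term}, β = {w w, Term Expr, w Term}. Rewrite as Expr → β Expr1 and Expr1 → α Expr1 | ε.
For Term: α = {u w}, β = {w, w u, w u Term}. Rewrite as Term → β Term1 and Term1 → α Term1 | ε.

Expr -> w w Expr1 | Term Expr Expr1 | w Term Expr1; Term -> w Term1 | w u Term1 | w u Term Term1; Expr1 -> Term Expr1 | ε; Term1 -> u w Term1 | ε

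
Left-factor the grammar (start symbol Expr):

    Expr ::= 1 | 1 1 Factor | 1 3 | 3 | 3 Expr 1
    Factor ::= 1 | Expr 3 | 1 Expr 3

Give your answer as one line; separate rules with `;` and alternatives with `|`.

Expr ::= 1 Expr1 | 3 Expr2; Factor ::= Expr 3 | 1 Factor1; Expr1 ::= ε | 1 Factor | 3; Expr2 ::= ε | Expr 1; Factor1 ::= ε | Expr 3

Expr has alternatives sharing prefix '1': factor to Expr → 1 Expr1 with Expr1 → ε | 1 Factor | 3.
Expr has alternatives sharing prefix '3': factor to Expr → 3 Expr2 with Expr2 → ε | Expr 1.
Factor has alternatives sharing prefix '1': factor to Factor → 1 Factor1 with Factor1 → ε | Expr 3.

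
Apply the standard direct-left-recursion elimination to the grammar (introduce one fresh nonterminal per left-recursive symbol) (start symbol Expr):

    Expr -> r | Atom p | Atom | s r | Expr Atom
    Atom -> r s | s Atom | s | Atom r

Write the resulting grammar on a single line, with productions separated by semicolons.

Directly left-recursive nonterminals: Expr, Atom.
For Expr: α = {Atom}, β = {r, Atom p, Atom, s r}. Rewrite as Expr → β Expr1 and Expr1 → α Expr1 | ε.
For Atom: α = {r}, β = {r s, s Atom, s}. Rewrite as Atom → β Atom1 and Atom1 → α Atom1 | ε.

Expr -> r Expr1 | Atom p Expr1 | Atom Expr1 | s r Expr1; Atom -> r s Atom1 | s Atom Atom1 | s Atom1; Expr1 -> Atom Expr1 | eps; Atom1 -> r Atom1 | eps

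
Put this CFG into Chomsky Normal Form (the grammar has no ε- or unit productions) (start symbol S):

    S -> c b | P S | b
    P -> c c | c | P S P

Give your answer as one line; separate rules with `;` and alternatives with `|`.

S -> X1 X2 | P S | b; P -> X1 X1 | c | P Y1; X1 -> c; X2 -> b; Y1 -> S P

Introduce a nonterminal for each terminal appearing in a rule of length ≥ 2: X1 → c, X2 → b.
Binarize each right-hand side of length ≥ 3 by chaining fresh nonterminals (Y1, Y2, …): affected rules were P → P S P.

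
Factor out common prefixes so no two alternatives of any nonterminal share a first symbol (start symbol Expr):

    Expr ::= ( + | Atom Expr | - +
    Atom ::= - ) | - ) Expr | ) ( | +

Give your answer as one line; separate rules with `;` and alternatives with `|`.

Expr ::= ( + | Atom Expr | - +; Atom ::= ) ( | + | - ) Atom1; Atom1 ::= eps | Expr

Atom has alternatives sharing prefix '- )': factor to Atom → - ) Atom1 with Atom1 → ε | Expr.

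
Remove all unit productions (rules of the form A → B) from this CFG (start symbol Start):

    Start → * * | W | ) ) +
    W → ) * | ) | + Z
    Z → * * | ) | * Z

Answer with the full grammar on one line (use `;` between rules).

Start → * * | ) ) + | ) * | ) | + Z; W → ) * | ) | + Z; Z → * * | ) | * Z

Unit pairs: Start ⇒* {W}.
Replace each nonterminal's rules with the union of the non-unit rules of every nonterminal it unit-derives.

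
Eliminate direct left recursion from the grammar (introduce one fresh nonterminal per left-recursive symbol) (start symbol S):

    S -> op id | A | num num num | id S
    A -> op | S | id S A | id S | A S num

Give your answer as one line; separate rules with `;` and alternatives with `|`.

S -> op id | A | num num num | id S; A -> op A' | S A' | id S A A' | id S A'; A' -> S num A' | eps

Left recursion appears on A.
For A: α = {S num}, β = {op, S, id S A, id S}. Rewrite as A → β A' and A' → α A' | ε.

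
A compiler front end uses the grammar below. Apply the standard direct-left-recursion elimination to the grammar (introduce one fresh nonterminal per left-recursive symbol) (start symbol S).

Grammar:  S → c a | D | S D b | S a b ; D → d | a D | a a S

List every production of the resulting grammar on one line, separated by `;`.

S → c a S' | D S'; D → d | a D | a a S; S' → D b S' | a b S' | ε

Left recursion appears on S.
For S: α = {D b, a b}, β = {c a, D}. Rewrite as S → β S' and S' → α S' | ε.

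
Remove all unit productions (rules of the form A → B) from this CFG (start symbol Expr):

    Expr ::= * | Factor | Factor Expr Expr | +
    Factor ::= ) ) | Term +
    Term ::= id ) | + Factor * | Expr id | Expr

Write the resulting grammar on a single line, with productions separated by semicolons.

Unit pairs: Expr ⇒* {Factor}; Term ⇒* {Expr, Factor}.
For each unit pair (A, B), copy every non-unit production of B to A, then drop all unit productions.

Expr ::= ) ) | Term + | * | Factor Expr Expr | +; Factor ::= ) ) | Term +; Term ::= id ) | + Factor * | Expr id | ) ) | Term + | * | Factor Expr Expr | +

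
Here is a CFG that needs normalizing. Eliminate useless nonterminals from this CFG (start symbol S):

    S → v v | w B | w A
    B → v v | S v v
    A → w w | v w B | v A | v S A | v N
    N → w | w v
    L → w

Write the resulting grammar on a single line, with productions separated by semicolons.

Generating nonterminals: {A, B, L, N, S}.
Reachable from S after that: {A, B, N, S}.
Removed useless symbols: {L} and every production mentioning them.

S → v v | w B | w A; B → v v | S v v; A → w w | v w B | v A | v S A | v N; N → w | w v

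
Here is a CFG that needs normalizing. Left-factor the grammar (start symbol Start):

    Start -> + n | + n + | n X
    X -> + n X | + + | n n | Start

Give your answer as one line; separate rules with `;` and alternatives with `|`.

Start -> n X | + n Start1; X -> n n | Start | + X1; Start1 -> ε | +; X1 -> n X | +

Start has alternatives sharing prefix '+ n': factor to Start → + n Start1 with Start1 → ε | +.
X has alternatives sharing prefix '+': factor to X → + X1 with X1 → n X | +.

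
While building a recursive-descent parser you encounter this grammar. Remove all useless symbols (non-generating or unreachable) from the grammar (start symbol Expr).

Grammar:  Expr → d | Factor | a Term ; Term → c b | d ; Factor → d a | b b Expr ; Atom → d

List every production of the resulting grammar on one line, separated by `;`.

Generating nonterminals: {Atom, Expr, Factor, Term}.
Reachable from Expr after that: {Expr, Factor, Term}.
Removed useless symbols: {Atom} and every production mentioning them.

Expr → d | Factor | a Term; Term → c b | d; Factor → d a | b b Expr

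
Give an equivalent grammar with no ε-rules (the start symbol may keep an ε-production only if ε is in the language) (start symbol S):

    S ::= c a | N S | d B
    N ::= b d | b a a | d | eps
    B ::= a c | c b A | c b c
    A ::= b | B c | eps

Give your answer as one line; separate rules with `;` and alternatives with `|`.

Nullable nonterminals: {A, N}.
ε ∉ L(G), so no ε-production is kept.
Add the nullable-subset variants: B → c b A gives c b A | c b.

S ::= c a | N S | d B; N ::= b d | b a a | d; B ::= a c | c b A | c b | c b c; A ::= b | B c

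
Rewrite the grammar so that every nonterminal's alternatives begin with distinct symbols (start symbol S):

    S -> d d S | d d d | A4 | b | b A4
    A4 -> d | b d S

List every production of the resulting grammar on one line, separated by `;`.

S has alternatives sharing prefix 'd d': factor to S → d d S' with S' → S | d.
S has alternatives sharing prefix 'b': factor to S → b S'' with S'' → ε | A4.

S -> A4 | d d S' | b S''; A4 -> d | b d S; S' -> S | d; S'' -> eps | A4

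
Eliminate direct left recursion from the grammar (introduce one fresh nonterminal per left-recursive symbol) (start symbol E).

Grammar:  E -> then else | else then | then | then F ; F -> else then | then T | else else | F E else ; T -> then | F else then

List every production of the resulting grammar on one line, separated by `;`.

Left recursion appears on F.
For F: α = {E else}, β = {else then, then T, else else}. Rewrite as F → β F' and F' → α F' | ε.

E -> then else | else then | then | then F; F -> else then F' | then T F' | else else F'; T -> then | F else then; F' -> E else F' | ε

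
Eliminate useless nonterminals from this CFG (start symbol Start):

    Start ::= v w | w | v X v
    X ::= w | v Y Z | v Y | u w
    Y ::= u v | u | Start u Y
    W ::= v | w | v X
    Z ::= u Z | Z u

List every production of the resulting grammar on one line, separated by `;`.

Start ::= v w | w | v X v; X ::= w | v Y | u w; Y ::= u v | u | Start u Y

Generating nonterminals: {Start, W, X, Y}.
Reachable from Start after that: {Start, X, Y}.
Removed useless symbols: {W, Z} and every production mentioning them.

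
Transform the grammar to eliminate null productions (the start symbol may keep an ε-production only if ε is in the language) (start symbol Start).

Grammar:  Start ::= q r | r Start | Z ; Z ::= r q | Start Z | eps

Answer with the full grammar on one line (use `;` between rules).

Start ::= q r | r Start | r | Z | ε; Z ::= r q | Start Z | Start

Nullable nonterminals: {Start, Z}.
ε ∈ L(G) since Start is nullable, so keep Start → ε.
For each production, add variants omitting each subset of nullable occurrences: Start → r Start gives r Start | r. Z → Start Z gives Start Z | Start.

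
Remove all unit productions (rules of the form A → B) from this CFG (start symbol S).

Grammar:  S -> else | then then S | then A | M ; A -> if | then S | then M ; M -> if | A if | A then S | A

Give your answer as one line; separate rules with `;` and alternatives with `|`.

Unit pairs: M ⇒* {A}; S ⇒* {A, M}.
Replace each nonterminal's rules with the union of the non-unit rules of every nonterminal it unit-derives.

S -> if | then S | then M | else | then then S | then A | A if | A then S; A -> if | then S | then M; M -> if | then S | then M | A if | A then S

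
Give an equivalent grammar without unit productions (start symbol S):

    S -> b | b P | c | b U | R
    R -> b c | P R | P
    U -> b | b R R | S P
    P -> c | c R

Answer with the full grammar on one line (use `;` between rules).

Unit pairs: R ⇒* {P}; S ⇒* {P, R}.
For each unit pair (A, B), copy every non-unit production of B to A, then drop all unit productions.

S -> b | b P | c | b U | c R | b c | P R; R -> c | c R | b c | P R; U -> b | b R R | S P; P -> c | c R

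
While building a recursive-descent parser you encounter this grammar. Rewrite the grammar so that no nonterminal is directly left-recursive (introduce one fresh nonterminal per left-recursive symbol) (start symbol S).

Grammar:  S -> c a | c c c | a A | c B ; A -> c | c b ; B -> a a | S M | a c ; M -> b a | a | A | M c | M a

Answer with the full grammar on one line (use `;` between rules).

S -> c a | c c c | a A | c B; A -> c | c b; B -> a a | S M | a c; M -> b a M' | a M' | A M'; M' -> c M' | a M' | ε

Left recursion appears on M.
For M: α = {c, a}, β = {b a, a, A}. Rewrite as M → β M' and M' → α M' | ε.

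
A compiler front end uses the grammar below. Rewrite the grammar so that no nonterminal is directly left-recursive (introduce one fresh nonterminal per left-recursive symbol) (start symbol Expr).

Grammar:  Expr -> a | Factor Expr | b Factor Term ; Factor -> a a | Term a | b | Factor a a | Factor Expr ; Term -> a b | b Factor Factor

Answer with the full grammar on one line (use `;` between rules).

Left recursion appears on Factor.
For Factor: α = {a a, Expr}, β = {a a, Term a, b}. Rewrite as Factor → β Factor1 and Factor1 → α Factor1 | ε.

Expr -> a | Factor Expr | b Factor Term; Factor -> a a Factor1 | Term a Factor1 | b Factor1; Term -> a b | b Factor Factor; Factor1 -> a a Factor1 | Expr Factor1 | ε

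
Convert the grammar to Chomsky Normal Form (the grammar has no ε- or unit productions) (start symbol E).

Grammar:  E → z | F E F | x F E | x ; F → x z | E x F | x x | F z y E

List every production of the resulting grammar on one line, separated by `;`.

E → z | F Y1 | X1 Y2 | x; F → X1 X2 | E Y3 | X1 X1 | F Y4; X1 → x; X2 → z; X3 → y; Y1 → E F; Y2 → F E; Y3 → X1 F; Y4 → X2 Y5; Y5 → X3 E

Introduce a nonterminal for each terminal appearing in a rule of length ≥ 2: X1 → x, X2 → z, X3 → y.
Binarize each right-hand side of length ≥ 3 by chaining fresh nonterminals (Y1, Y2, …): affected rules were E → F E F; E → X1 F E; F → E X1 F; F → F X2 X3 E.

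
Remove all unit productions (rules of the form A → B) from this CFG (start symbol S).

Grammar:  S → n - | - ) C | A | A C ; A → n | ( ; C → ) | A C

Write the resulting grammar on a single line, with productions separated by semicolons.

S → n - | - ) C | A C | n | (; A → n | (; C → ) | A C

Unit pairs: S ⇒* {A}.
For each unit pair (A, B), copy every non-unit production of B to A, then drop all unit productions.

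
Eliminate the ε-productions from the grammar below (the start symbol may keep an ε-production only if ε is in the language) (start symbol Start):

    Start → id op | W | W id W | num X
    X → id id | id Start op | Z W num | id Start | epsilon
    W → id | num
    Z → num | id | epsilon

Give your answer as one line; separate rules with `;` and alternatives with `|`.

The nullable symbols are {X, Z}.
ε ∉ L(G), so no ε-production is kept.
Expand every rule over subsets of its nullable positions: Start → num X gives num X | num. X → Z W num gives Z W num | W num.

Start → id op | W | W id W | num X | num; X → id id | id Start op | Z W num | W num | id Start; W → id | num; Z → num | id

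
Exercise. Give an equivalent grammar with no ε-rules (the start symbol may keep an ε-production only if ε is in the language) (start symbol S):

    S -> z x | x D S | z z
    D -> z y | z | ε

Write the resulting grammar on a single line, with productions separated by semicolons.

S -> z x | x D S | x S | z z; D -> z y | z

Nullable nonterminals: {D}.
ε ∉ L(G), so no ε-production is kept.
For each production, add variants omitting each subset of nullable occurrences: S → x D S gives x D S | x S.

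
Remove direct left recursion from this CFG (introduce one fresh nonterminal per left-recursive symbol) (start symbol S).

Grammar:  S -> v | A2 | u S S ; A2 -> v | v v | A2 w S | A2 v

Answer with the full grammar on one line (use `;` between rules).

A2 is directly left-recursive.
For A2: α = {w S, v}, β = {v, v v}. Rewrite as A2 → β A2' and A2' → α A2' | ε.

S -> v | A2 | u S S; A2 -> v A2' | v v A2'; A2' -> w S A2' | v A2' | ε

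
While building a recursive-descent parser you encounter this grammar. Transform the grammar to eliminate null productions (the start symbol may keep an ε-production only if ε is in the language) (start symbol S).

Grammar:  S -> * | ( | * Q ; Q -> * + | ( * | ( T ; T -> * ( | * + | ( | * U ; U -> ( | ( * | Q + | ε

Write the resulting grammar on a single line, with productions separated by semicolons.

S -> * | ( | * Q; Q -> * + | ( * | ( T; T -> * ( | * + | ( | * U | *; U -> ( | ( * | Q +

Nullable set = {U}.
ε ∉ L(G), so no ε-production is kept.
Expand every rule over subsets of its nullable positions: T → * U gives * U | *.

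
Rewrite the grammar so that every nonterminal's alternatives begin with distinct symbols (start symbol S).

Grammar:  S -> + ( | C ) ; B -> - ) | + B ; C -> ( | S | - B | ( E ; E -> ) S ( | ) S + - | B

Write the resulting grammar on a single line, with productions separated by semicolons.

C has alternatives sharing prefix '(': factor to C → ( C' with C' → ε | E.
E has alternatives sharing prefix ') S': factor to E → ) S E' with E' → ( | + -.

S -> + ( | C ); B -> - ) | + B; C -> S | - B | ( C'; E -> B | ) S E'; C' -> ε | E; E' -> ( | + -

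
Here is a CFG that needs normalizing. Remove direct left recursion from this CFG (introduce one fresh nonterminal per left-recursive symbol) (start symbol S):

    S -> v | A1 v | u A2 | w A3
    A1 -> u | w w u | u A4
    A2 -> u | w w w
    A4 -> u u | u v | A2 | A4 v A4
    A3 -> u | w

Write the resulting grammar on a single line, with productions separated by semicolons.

S -> v | A1 v | u A2 | w A3; A1 -> u | w w u | u A4; A2 -> u | w w w; A4 -> u u A4' | u v A4' | A2 A4'; A3 -> u | w; A4' -> v A4 A4' | ε

Left recursion appears on A4.
For A4: α = {v A4}, β = {u u, u v, A2}. Rewrite as A4 → β A4' and A4' → α A4' | ε.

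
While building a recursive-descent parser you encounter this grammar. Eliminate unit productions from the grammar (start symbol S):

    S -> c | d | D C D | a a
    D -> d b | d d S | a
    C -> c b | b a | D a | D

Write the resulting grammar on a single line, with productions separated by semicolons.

Unit pairs: C ⇒* {D}.
Replace each nonterminal's rules with the union of the non-unit rules of every nonterminal it unit-derives.

S -> c | d | D C D | a a; D -> d b | d d S | a; C -> c b | b a | D a | d b | d d S | a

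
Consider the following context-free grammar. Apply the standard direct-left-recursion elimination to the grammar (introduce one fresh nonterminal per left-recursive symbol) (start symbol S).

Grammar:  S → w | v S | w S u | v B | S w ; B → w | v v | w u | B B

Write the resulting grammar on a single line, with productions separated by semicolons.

S → w S' | v S S' | w S u S' | v B S'; B → w B' | v v B' | w u B'; S' → w S' | ε; B' → B B' | ε

S, B are directly left-recursive.
For S: α = {w}, β = {w, v S, w S u, v B}. Rewrite as S → β S' and S' → α S' | ε.
For B: α = {B}, β = {w, v v, w u}. Rewrite as B → β B' and B' → α B' | ε.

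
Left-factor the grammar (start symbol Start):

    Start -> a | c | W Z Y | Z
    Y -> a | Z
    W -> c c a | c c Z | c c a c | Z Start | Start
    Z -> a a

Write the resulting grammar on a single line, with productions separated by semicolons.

W has alternatives sharing prefix 'c c': factor to W → c c W1 with W1 → a | Z | a c.
W1 has alternatives sharing prefix 'a': factor to W1 → a W11 with W11 → ε | c.

Start -> a | c | W Z Y | Z; Y -> a | Z; W -> Z Start | Start | c c W1; Z -> a a; W1 -> Z | a W11; W11 -> ε | c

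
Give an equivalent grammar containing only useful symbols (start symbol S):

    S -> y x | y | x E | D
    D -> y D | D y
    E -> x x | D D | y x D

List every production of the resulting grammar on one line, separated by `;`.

Generating nonterminals: {E, S}.
Reachable from S after that: {E, S}.
Removed useless symbols: {D} and every production mentioning them.

S -> y x | y | x E; E -> x x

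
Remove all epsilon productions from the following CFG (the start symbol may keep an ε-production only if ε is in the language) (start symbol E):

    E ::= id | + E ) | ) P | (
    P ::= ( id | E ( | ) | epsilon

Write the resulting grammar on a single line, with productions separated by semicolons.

E ::= id | + E ) | ) P | ) | (; P ::= ( id | E ( | )

Nullable nonterminals: {P}.
ε ∉ L(G), so no ε-production is kept.
Expand every rule over subsets of its nullable positions: E → ) P gives ) P | ).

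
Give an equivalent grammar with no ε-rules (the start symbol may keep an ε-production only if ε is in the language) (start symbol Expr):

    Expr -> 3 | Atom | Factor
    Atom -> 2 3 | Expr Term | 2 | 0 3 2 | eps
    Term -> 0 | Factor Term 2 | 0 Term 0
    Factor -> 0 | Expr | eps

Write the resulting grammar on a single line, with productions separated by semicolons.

Expr -> 3 | Atom | Factor | ε; Atom -> 2 3 | Expr Term | Term | 2 | 0 3 2; Term -> 0 | Factor Term 2 | Term 2 | 0 Term 0; Factor -> 0 | Expr

Nullable set = {Atom, Expr, Factor}.
ε ∈ L(G) since Expr is nullable, so keep Expr → ε.
For each production, add variants omitting each subset of nullable occurrences: Atom → Expr Term gives Expr Term | Term. Term → Factor Term 2 gives Factor Term 2 | Term 2.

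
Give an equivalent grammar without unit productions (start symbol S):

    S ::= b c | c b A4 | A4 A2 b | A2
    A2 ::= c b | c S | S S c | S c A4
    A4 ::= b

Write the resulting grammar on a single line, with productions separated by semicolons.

S ::= c b | c S | S S c | S c A4 | b c | c b A4 | A4 A2 b; A2 ::= c b | c S | S S c | S c A4; A4 ::= b

Unit pairs: S ⇒* {A2}.
For each unit pair (A, B), copy every non-unit production of B to A, then drop all unit productions.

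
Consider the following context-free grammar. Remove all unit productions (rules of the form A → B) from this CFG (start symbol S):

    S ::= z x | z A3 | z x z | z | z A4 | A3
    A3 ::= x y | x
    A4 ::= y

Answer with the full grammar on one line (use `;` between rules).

Unit pairs: S ⇒* {A3}.
Replace each nonterminal's rules with the union of the non-unit rules of every nonterminal it unit-derives.

S ::= z x | z A3 | z x z | z | z A4 | x y | x; A3 ::= x y | x; A4 ::= y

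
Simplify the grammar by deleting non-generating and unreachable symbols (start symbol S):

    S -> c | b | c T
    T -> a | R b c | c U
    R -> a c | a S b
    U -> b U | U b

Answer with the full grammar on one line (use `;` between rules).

Generating nonterminals: {R, S, T}.
Reachable from S after that: {R, S, T}.
Removed useless symbols: {U} and every production mentioning them.

S -> c | b | c T; T -> a | R b c; R -> a c | a S b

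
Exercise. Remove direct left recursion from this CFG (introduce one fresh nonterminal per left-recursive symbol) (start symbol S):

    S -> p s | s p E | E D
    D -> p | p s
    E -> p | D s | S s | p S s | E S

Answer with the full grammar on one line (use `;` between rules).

E is directly left-recursive.
For E: α = {S}, β = {p, D s, S s, p S s}. Rewrite as E → β E' and E' → α E' | ε.

S -> p s | s p E | E D; D -> p | p s; E -> p E' | D s E' | S s E' | p S s E'; E' -> S E' | eps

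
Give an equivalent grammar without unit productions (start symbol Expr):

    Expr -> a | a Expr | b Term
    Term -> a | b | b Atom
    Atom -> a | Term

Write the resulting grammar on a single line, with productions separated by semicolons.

Unit pairs: Atom ⇒* {Term}.
For each unit pair (A, B), copy every non-unit production of B to A, then drop all unit productions.

Expr -> a | a Expr | b Term; Term -> a | b | b Atom; Atom -> a | b | b Atom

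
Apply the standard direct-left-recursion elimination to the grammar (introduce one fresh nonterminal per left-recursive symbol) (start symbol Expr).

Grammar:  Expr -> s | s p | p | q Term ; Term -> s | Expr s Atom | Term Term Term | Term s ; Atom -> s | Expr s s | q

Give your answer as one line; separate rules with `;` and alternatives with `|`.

Directly left-recursive nonterminal: Term.
For Term: α = {Term Term, s}, β = {s, Expr s Atom}. Rewrite as Term → β Term1 and Term1 → α Term1 | ε.

Expr -> s | s p | p | q Term; Term -> s Term1 | Expr s Atom Term1; Atom -> s | Expr s s | q; Term1 -> Term Term Term1 | s Term1 | eps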